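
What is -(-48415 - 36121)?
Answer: 84536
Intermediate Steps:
-(-48415 - 36121) = -1*(-84536) = 84536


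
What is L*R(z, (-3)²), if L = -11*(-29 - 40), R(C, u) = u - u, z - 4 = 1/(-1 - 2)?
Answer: 0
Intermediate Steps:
z = 11/3 (z = 4 + 1/(-1 - 2) = 4 + 1/(-3) = 4 - ⅓ = 11/3 ≈ 3.6667)
R(C, u) = 0
L = 759 (L = -11*(-69) = 759)
L*R(z, (-3)²) = 759*0 = 0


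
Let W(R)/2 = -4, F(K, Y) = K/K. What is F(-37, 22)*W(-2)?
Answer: -8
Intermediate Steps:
F(K, Y) = 1
W(R) = -8 (W(R) = 2*(-4) = -8)
F(-37, 22)*W(-2) = 1*(-8) = -8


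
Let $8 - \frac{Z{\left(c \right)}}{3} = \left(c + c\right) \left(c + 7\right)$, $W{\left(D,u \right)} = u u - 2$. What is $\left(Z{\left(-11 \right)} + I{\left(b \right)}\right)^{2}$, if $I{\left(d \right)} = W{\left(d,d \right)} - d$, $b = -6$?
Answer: $40000$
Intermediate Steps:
$W{\left(D,u \right)} = -2 + u^{2}$ ($W{\left(D,u \right)} = u^{2} - 2 = -2 + u^{2}$)
$Z{\left(c \right)} = 24 - 6 c \left(7 + c\right)$ ($Z{\left(c \right)} = 24 - 3 \left(c + c\right) \left(c + 7\right) = 24 - 3 \cdot 2 c \left(7 + c\right) = 24 - 6 c \left(7 + c\right)$)
$I{\left(d \right)} = -2 + d^{2} - d$ ($I{\left(d \right)} = \left(-2 + d^{2}\right) - d = -2 + d^{2} - d$)
$\left(Z{\left(-11 \right)} + I{\left(b \right)}\right)^{2} = \left(\left(24 - -462 - 6 \left(-11\right)^{2}\right) - \left(-4 - 36\right)\right)^{2} = \left(\left(24 + 462 - 726\right) + \left(-2 + 36 + 6\right)\right)^{2} = \left(\left(24 + 462 - 726\right) + 40\right)^{2} = \left(-240 + 40\right)^{2} = \left(-200\right)^{2} = 40000$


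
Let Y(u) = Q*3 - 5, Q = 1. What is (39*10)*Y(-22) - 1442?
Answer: -2222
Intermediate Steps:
Y(u) = -2 (Y(u) = 1*3 - 5 = 3 - 5 = -2)
(39*10)*Y(-22) - 1442 = (39*10)*(-2) - 1442 = 390*(-2) - 1442 = -780 - 1442 = -2222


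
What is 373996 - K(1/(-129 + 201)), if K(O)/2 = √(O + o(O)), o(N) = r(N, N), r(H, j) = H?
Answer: 1121987/3 ≈ 3.7400e+5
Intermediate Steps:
o(N) = N
K(O) = 2*√2*√O (K(O) = 2*√(O + O) = 2*√(2*O) = 2*(√2*√O) = 2*√2*√O)
373996 - K(1/(-129 + 201)) = 373996 - 2*√2*√(1/(-129 + 201)) = 373996 - 2*√2*√(1/72) = 373996 - 2*√2*√2/12 = 373996 - 1*⅓ = 373996 - ⅓ = 1121987/3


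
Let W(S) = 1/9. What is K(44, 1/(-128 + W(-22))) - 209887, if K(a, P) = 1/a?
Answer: -9235027/44 ≈ -2.0989e+5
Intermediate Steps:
W(S) = 1/9
K(44, 1/(-128 + W(-22))) - 209887 = 1/44 - 209887 = -9235027/44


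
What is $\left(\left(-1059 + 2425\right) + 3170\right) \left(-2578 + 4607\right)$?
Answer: $9203544$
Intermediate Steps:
$\left(\left(-1059 + 2425\right) + 3170\right) \left(-2578 + 4607\right) = \left(1366 + 3170\right) 2029 = 4536 \cdot 2029 = 9203544$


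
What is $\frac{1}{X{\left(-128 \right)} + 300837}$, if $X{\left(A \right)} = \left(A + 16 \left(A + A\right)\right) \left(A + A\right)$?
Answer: $\frac{1}{1382181} \approx 7.2349 \cdot 10^{-7}$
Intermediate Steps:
$X{\left(A \right)} = 66 A^{2}$ ($X{\left(A \right)} = \left(A + 16 \cdot 2 A\right) 2 A = \left(A + 32 A\right) 2 A = 33 A 2 A = 66 A^{2}$)
$\frac{1}{X{\left(-128 \right)} + 300837} = \frac{1}{66 \left(-128\right)^{2} + 300837} = \frac{1}{66 \cdot 16384 + 300837} = \frac{1}{1081344 + 300837} = \frac{1}{1382181}$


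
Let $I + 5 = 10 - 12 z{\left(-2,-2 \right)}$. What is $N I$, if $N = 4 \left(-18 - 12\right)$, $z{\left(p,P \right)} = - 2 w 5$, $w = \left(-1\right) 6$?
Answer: $85800$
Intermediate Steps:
$w = -6$
$z{\left(p,P \right)} = 60$ ($z{\left(p,P \right)} = \left(-2\right) \left(-6\right) 5 = 12 \cdot 5 = 60$)
$N = -120$ ($N = 4 \left(-30\right) = -120$)
$I = -715$ ($I = -5 + \left(10 - 720\right) = -5 - 710 = -715$)
$N I = \left(-120\right) \left(-715\right) = 85800$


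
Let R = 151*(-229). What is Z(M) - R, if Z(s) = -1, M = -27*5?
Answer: 34578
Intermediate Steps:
M = -135
R = -34579
Z(M) - R = -1 - 1*(-34579) = -1 + 34579 = 34578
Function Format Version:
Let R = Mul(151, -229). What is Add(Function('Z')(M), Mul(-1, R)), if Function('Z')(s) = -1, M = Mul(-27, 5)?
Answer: 34578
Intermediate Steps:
M = -135
R = -34579
Add(Function('Z')(M), Mul(-1, R)) = Add(-1, Mul(-1, -34579)) = Add(-1, 34579) = 34578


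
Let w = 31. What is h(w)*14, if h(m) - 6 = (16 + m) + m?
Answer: 1176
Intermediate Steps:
h(m) = 22 + 2*m (h(m) = 6 + ((16 + m) + m) = 6 + (16 + 2*m) = 22 + 2*m)
h(w)*14 = (22 + 2*31)*14 = (22 + 62)*14 = 84*14 = 1176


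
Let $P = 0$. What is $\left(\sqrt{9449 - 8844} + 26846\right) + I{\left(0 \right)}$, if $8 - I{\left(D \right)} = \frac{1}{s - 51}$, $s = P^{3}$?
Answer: $\frac{1369555}{51} + 11 \sqrt{5} \approx 26879.0$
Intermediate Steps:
$s = 0$ ($s = 0^{3} = 0$)
$I{\left(D \right)} = \frac{409}{51}$ ($I{\left(D \right)} = 8 - \frac{1}{0 - 51} = 8 - \frac{1}{-51} = 8 - - \frac{1}{51} = 8 + \frac{1}{51} = \frac{409}{51}$)
$\left(\sqrt{9449 - 8844} + 26846\right) + I{\left(0 \right)} = \left(\sqrt{9449 - 8844} + 26846\right) + \frac{409}{51} = \left(\sqrt{605} + 26846\right) + \frac{409}{51} = \left(11 \sqrt{5} + 26846\right) + \frac{409}{51} = \left(26846 + 11 \sqrt{5}\right) + \frac{409}{51} = \frac{1369555}{51} + 11 \sqrt{5}$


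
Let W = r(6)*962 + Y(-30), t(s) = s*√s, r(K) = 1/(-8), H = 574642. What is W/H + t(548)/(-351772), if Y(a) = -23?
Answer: -573/2298568 - 274*√137/87943 ≈ -0.036717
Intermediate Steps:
r(K) = -⅛
t(s) = s^(3/2)
W = -573/4 (W = -⅛*962 - 23 = -481/4 - 23 = -573/4 ≈ -143.25)
W/H + t(548)/(-351772) = -573/4/574642 + 548^(3/2)/(-351772) = -573/4*1/574642 + (1096*√137)*(-1/351772) = -573/2298568 - 274*√137/87943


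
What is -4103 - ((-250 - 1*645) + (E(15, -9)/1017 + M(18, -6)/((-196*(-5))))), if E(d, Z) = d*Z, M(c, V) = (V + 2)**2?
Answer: -88810257/27685 ≈ -3207.9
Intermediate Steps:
M(c, V) = (2 + V)**2
E(d, Z) = Z*d
-4103 - ((-250 - 1*645) + (E(15, -9)/1017 + M(18, -6)/((-196*(-5))))) = -4103 - ((-250 - 1*645) + (-9*15/1017 + (2 - 6)**2/((-196*(-5))))) = -4103 - ((-250 - 645) + (-135*1/1017 + (-4)**2/980)) = -4103 - (-895 + (-15/113 + 16*(1/980))) = -4103 - (-895 + (-15/113 + 4/245)) = -4103 - (-895 - 3223/27685) = -4103 - 1*(-24781298/27685) = -4103 + 24781298/27685 = -88810257/27685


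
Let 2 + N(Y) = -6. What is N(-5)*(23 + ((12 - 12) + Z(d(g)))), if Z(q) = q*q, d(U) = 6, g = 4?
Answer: -472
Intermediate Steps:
N(Y) = -8 (N(Y) = -2 - 6 = -8)
Z(q) = q²
N(-5)*(23 + ((12 - 12) + Z(d(g)))) = -8*(23 + ((12 - 12) + 6²)) = -8*(23 + (0 + 36)) = -8*(23 + 36) = -8*59 = -472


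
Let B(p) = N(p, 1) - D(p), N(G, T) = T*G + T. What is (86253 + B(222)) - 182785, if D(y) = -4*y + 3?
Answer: -95424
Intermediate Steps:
N(G, T) = T + G*T (N(G, T) = G*T + T = T + G*T)
D(y) = 3 - 4*y
B(p) = -2 + 5*p (B(p) = 1*(1 + p) - (3 - 4*p) = (1 + p) + (-3 + 4*p) = -2 + 5*p)
(86253 + B(222)) - 182785 = (86253 + (-2 + 5*222)) - 182785 = (86253 + (-2 + 1110)) - 182785 = (86253 + 1108) - 182785 = 87361 - 182785 = -95424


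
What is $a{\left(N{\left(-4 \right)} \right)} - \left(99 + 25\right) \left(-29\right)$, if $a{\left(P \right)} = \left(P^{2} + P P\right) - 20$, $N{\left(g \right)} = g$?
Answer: $3608$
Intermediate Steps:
$a{\left(P \right)} = -20 + 2 P^{2}$ ($a{\left(P \right)} = \left(P^{2} + P^{2}\right) - 20 = 2 P^{2} - 20 = -20 + 2 P^{2}$)
$a{\left(N{\left(-4 \right)} \right)} - \left(99 + 25\right) \left(-29\right) = \left(-20 + 2 \left(-4\right)^{2}\right) - \left(99 + 25\right) \left(-29\right) = \left(-20 + 2 \cdot 16\right) - 124 \left(-29\right) = \left(-20 + 32\right) - -3596 = 12 + 3596 = 3608$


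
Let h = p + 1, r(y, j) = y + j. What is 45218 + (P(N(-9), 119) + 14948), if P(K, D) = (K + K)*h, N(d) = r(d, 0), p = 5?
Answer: 60058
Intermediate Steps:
r(y, j) = j + y
h = 6 (h = 5 + 1 = 6)
N(d) = d (N(d) = 0 + d = d)
P(K, D) = 12*K (P(K, D) = (K + K)*6 = (2*K)*6 = 12*K)
45218 + (P(N(-9), 119) + 14948) = 45218 + (12*(-9) + 14948) = 45218 + (-108 + 14948) = 45218 + 14840 = 60058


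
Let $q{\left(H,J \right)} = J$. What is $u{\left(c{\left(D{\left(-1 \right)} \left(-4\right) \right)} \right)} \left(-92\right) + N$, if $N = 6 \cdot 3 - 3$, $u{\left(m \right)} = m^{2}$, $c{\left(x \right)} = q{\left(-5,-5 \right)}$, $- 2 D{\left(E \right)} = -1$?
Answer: $-2285$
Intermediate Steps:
$D{\left(E \right)} = \frac{1}{2}$ ($D{\left(E \right)} = \left(- \frac{1}{2}\right) \left(-1\right) = \frac{1}{2}$)
$c{\left(x \right)} = -5$
$N = 15$ ($N = 18 - 3 = 15$)
$u{\left(c{\left(D{\left(-1 \right)} \left(-4\right) \right)} \right)} \left(-92\right) + N = \left(-5\right)^{2} \left(-92\right) + 15 = 25 \left(-92\right) + 15 = -2300 + 15 = -2285$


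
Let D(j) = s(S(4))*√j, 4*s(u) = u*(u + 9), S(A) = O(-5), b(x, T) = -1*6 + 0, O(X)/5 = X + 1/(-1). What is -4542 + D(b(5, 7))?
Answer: -4542 + 315*I*√6/2 ≈ -4542.0 + 385.79*I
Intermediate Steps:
O(X) = -5 + 5*X (O(X) = 5*(X + 1/(-1)) = 5*(X - 1) = 5*(-1 + X) = -5 + 5*X)
b(x, T) = -6 (b(x, T) = -6 + 0 = -6)
S(A) = -30 (S(A) = -5 + 5*(-5) = -5 - 25 = -30)
s(u) = u*(9 + u)/4 (s(u) = (u*(u + 9))/4 = (u*(9 + u))/4 = u*(9 + u)/4)
D(j) = 315*√j/2 (D(j) = ((¼)*(-30)*(9 - 30))*√j = ((¼)*(-30)*(-21))*√j = 315*√j/2)
-4542 + D(b(5, 7)) = -4542 + 315*√(-6)/2 = -4542 + 315*(I*√6)/2 = -4542 + 315*I*√6/2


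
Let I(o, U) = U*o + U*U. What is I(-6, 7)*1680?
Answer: 11760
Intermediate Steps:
I(o, U) = U² + U*o (I(o, U) = U*o + U² = U² + U*o)
I(-6, 7)*1680 = (7*(7 - 6))*1680 = (7*1)*1680 = 7*1680 = 11760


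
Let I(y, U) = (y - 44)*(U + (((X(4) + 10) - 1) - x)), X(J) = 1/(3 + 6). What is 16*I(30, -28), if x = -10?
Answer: 17920/9 ≈ 1991.1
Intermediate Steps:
X(J) = ⅑ (X(J) = 1/9 = ⅑)
I(y, U) = (-44 + y)*(172/9 + U) (I(y, U) = (y - 44)*(U + (((⅑ + 10) - 1) - 1*(-10))) = (-44 + y)*(U + ((91/9 - 1) + 10)) = (-44 + y)*(U + (82/9 + 10)) = (-44 + y)*(U + 172/9) = (-44 + y)*(172/9 + U))
16*I(30, -28) = 16*(-7568/9 - 44*(-28) + (172/9)*30 - 28*30) = 16*(-7568/9 + 1232 + 1720/3 - 840) = 16*(1120/9) = 17920/9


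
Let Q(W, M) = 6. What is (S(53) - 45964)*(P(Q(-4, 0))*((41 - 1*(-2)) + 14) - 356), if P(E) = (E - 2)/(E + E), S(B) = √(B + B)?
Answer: 15489868 - 337*√106 ≈ 1.5486e+7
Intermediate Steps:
S(B) = √2*√B (S(B) = √(2*B) = √2*√B)
P(E) = (-2 + E)/(2*E) (P(E) = (-2 + E)/((2*E)) = (-2 + E)*(1/(2*E)) = (-2 + E)/(2*E))
(S(53) - 45964)*(P(Q(-4, 0))*((41 - 1*(-2)) + 14) - 356) = (√2*√53 - 45964)*(((½)*(-2 + 6)/6)*((41 - 1*(-2)) + 14) - 356) = (√106 - 45964)*(((½)*(⅙)*4)*((41 + 2) + 14) - 356) = (-45964 + √106)*((43 + 14)/3 - 356) = (-45964 + √106)*((⅓)*57 - 356) = (-45964 + √106)*(19 - 356) = (-45964 + √106)*(-337) = 15489868 - 337*√106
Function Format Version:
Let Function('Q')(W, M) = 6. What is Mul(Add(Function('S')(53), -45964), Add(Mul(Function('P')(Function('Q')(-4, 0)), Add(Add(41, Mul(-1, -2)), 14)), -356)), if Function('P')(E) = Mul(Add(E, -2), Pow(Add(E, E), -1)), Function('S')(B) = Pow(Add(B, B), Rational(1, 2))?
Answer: Add(15489868, Mul(-337, Pow(106, Rational(1, 2)))) ≈ 1.5486e+7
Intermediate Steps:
Function('S')(B) = Mul(Pow(2, Rational(1, 2)), Pow(B, Rational(1, 2))) (Function('S')(B) = Pow(Mul(2, B), Rational(1, 2)) = Mul(Pow(2, Rational(1, 2)), Pow(B, Rational(1, 2))))
Function('P')(E) = Mul(Rational(1, 2), Pow(E, -1), Add(-2, E)) (Function('P')(E) = Mul(Add(-2, E), Pow(Mul(2, E), -1)) = Mul(Add(-2, E), Mul(Rational(1, 2), Pow(E, -1))) = Mul(Rational(1, 2), Pow(E, -1), Add(-2, E)))
Mul(Add(Function('S')(53), -45964), Add(Mul(Function('P')(Function('Q')(-4, 0)), Add(Add(41, Mul(-1, -2)), 14)), -356)) = Mul(Add(Mul(Pow(2, Rational(1, 2)), Pow(53, Rational(1, 2))), -45964), Add(Mul(Mul(Rational(1, 2), Pow(6, -1), Add(-2, 6)), Add(Add(41, Mul(-1, -2)), 14)), -356)) = Mul(Add(Pow(106, Rational(1, 2)), -45964), Add(Mul(Mul(Rational(1, 2), Rational(1, 6), 4), Add(Add(41, 2), 14)), -356)) = Mul(Add(-45964, Pow(106, Rational(1, 2))), Add(Mul(Rational(1, 3), Add(43, 14)), -356)) = Mul(Add(-45964, Pow(106, Rational(1, 2))), Add(Mul(Rational(1, 3), 57), -356)) = Mul(Add(-45964, Pow(106, Rational(1, 2))), Add(19, -356)) = Mul(Add(-45964, Pow(106, Rational(1, 2))), -337) = Add(15489868, Mul(-337, Pow(106, Rational(1, 2))))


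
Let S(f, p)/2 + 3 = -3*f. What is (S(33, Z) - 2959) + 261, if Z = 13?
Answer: -2902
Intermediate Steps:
S(f, p) = -6 - 6*f (S(f, p) = -6 + 2*(-3*f) = -6 - 6*f)
(S(33, Z) - 2959) + 261 = ((-6 - 6*33) - 2959) + 261 = ((-6 - 198) - 2959) + 261 = (-204 - 2959) + 261 = -3163 + 261 = -2902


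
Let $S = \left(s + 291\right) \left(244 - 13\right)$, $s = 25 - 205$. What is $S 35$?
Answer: $897435$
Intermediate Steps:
$s = -180$
$S = 25641$ ($S = \left(-180 + 291\right) \left(244 - 13\right) = 111 \cdot 231 = 25641$)
$S 35 = 25641 \cdot 35 = 897435$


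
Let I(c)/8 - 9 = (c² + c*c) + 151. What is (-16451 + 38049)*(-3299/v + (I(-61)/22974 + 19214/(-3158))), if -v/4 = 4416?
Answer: -535507451020019/7628313216 ≈ -70200.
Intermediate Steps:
v = -17664 (v = -4*4416 = -17664)
I(c) = 1280 + 16*c² (I(c) = 72 + 8*((c² + c*c) + 151) = 72 + 8*((c² + c²) + 151) = 72 + 8*(2*c² + 151) = 72 + 8*(151 + 2*c²) = 72 + (1208 + 16*c²) = 1280 + 16*c²)
(-16451 + 38049)*(-3299/v + (I(-61)/22974 + 19214/(-3158))) = (-16451 + 38049)*(-3299/(-17664) + ((1280 + 16*(-61)²)/22974 + 19214/(-3158))) = 21598*(-3299*(-1/17664) + ((1280 + 16*3721)*(1/22974) + 19214*(-1/3158))) = 21598*(3299/17664 + ((1280 + 59536)*(1/22974) - 9607/1579)) = 21598*(3299/17664 + (60816*(1/22974) - 9607/1579)) = 21598*(3299/17664 + (1448/547 - 9607/1579)) = 21598*(3299/17664 - 2968637/863713) = 21598*(-49588614781/15256626432) = -535507451020019/7628313216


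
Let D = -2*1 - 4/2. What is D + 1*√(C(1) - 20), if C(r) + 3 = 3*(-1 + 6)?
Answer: -4 + 2*I*√2 ≈ -4.0 + 2.8284*I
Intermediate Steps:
C(r) = 12 (C(r) = -3 + 3*(-1 + 6) = -3 + 3*5 = -3 + 15 = 12)
D = -4 (D = -2 - 4*½ = -2 - 2 = -4)
D + 1*√(C(1) - 20) = -4 + 1*√(12 - 20) = -4 + 1*√(-8) = -4 + 1*(2*I*√2) = -4 + 2*I*√2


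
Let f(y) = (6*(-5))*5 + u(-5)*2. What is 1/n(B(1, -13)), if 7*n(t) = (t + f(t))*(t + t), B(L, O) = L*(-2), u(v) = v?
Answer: 7/648 ≈ 0.010802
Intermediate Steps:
f(y) = -160 (f(y) = (6*(-5))*5 - 5*2 = -30*5 - 10 = -150 - 10 = -160)
B(L, O) = -2*L
n(t) = 2*t*(-160 + t)/7 (n(t) = ((t - 160)*(t + t))/7 = ((-160 + t)*(2*t))/7 = (2*t*(-160 + t))/7 = 2*t*(-160 + t)/7)
1/n(B(1, -13)) = 1/(2*(-2*1)*(-160 - 2*1)/7) = 1/((2/7)*(-2)*(-160 - 2)) = 1/((2/7)*(-2)*(-162)) = 1/(648/7) = 7/648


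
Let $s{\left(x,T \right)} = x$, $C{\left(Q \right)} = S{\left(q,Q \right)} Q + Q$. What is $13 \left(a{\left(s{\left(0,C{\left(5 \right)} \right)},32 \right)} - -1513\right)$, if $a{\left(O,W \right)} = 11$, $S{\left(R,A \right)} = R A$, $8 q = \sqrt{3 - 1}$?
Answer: $19812$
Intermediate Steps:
$q = \frac{\sqrt{2}}{8}$ ($q = \frac{\sqrt{3 - 1}}{8} = \frac{\sqrt{2}}{8} \approx 0.17678$)
$S{\left(R,A \right)} = A R$
$C{\left(Q \right)} = Q + \frac{\sqrt{2} Q^{2}}{8}$ ($C{\left(Q \right)} = Q \frac{\sqrt{2}}{8} Q + Q = \frac{Q \sqrt{2}}{8} Q + Q = \frac{\sqrt{2} Q^{2}}{8} + Q = Q + \frac{\sqrt{2} Q^{2}}{8}$)
$13 \left(a{\left(s{\left(0,C{\left(5 \right)} \right)},32 \right)} - -1513\right) = 13 \left(11 - -1513\right) = 13 \left(11 + 1513\right) = 13 \cdot 1524 = 19812$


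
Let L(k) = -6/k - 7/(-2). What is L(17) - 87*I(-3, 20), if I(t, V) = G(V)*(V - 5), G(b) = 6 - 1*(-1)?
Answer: -310483/34 ≈ -9131.9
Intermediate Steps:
G(b) = 7 (G(b) = 6 + 1 = 7)
L(k) = 7/2 - 6/k (L(k) = -6/k - 7*(-1/2) = -6/k + 7/2 = 7/2 - 6/k)
I(t, V) = -35 + 7*V (I(t, V) = 7*(V - 5) = 7*(-5 + V) = -35 + 7*V)
L(17) - 87*I(-3, 20) = (7/2 - 6/17) - 87*(-35 + 7*20) = (7/2 - 6*1/17) - 87*(-35 + 140) = (7/2 - 6/17) - 87*105 = 107/34 - 9135 = -310483/34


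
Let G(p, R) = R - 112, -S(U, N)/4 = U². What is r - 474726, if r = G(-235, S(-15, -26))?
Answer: -475738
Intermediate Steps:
S(U, N) = -4*U²
G(p, R) = -112 + R
r = -1012 (r = -112 - 4*(-15)² = -112 - 4*225 = -112 - 900 = -1012)
r - 474726 = -1012 - 474726 = -475738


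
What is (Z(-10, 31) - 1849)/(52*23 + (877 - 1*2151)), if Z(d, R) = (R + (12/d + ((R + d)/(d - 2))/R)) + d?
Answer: 1134139/48360 ≈ 23.452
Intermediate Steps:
Z(d, R) = R + d + 12/d + (R + d)/(R*(-2 + d)) (Z(d, R) = (R + (12/d + ((R + d)/(-2 + d))/R)) + d = (R + (12/d + (R + d)/(R*(-2 + d)))) + d = (R + 12/d + (R + d)/(R*(-2 + d))) + d = R + d + 12/d + (R + d)/(R*(-2 + d)))
(Z(-10, 31) - 1849)/(52*23 + (877 - 1*2151)) = (((-10)**2 - 24*31 + 31*(-10)**3 + 31**2*(-10)**2 - 2*31*(-10)**2 - 2*(-10)*31**2 + 13*31*(-10))/(31*(-10)*(-2 - 10)) - 1849)/(52*23 + (877 - 1*2151)) = ((1/31)*(-1/10)*(100 - 744 + 31*(-1000) + 961*100 - 2*31*100 - 2*(-10)*961 - 4030)/(-12) - 1849)/(1196 + (877 - 2151)) = ((1/31)*(-1/10)*(-1/12)*(100 - 744 - 31000 + 96100 - 6200 + 19220 - 4030) - 1849)/(1196 - 1274) = ((1/31)*(-1/10)*(-1/12)*73446 - 1849)/(-78) = (12241/620 - 1849)*(-1/78) = -1134139/620*(-1/78) = 1134139/48360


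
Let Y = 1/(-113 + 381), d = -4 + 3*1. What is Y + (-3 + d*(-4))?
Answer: 269/268 ≈ 1.0037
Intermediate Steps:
d = -1 (d = -4 + 3 = -1)
Y = 1/268 ≈ 0.0037313
Y + (-3 + d*(-4)) = 1/268 + (-3 - 1*(-4)) = 1/268 + (-3 + 4) = 1/268 + 1 = 269/268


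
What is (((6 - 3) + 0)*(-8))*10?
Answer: -240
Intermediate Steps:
(((6 - 3) + 0)*(-8))*10 = ((3 + 0)*(-8))*10 = (3*(-8))*10 = -24*10 = -240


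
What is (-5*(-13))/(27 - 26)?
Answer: 65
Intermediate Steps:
(-5*(-13))/(27 - 26) = 65/1 = 65*1 = 65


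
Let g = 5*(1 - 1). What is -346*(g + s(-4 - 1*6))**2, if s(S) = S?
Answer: -34600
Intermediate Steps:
g = 0 (g = 5*0 = 0)
-346*(g + s(-4 - 1*6))**2 = -346*(0 + (-4 - 1*6))**2 = -346*(0 + (-4 - 6))**2 = -346*(0 - 10)**2 = -346*(-10)**2 = -346*100 = -34600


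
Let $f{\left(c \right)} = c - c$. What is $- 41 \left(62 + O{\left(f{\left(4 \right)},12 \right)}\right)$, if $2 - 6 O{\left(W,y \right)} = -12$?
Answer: $- \frac{7913}{3} \approx -2637.7$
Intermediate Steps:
$f{\left(c \right)} = 0$
$O{\left(W,y \right)} = \frac{7}{3}$ ($O{\left(W,y \right)} = \frac{1}{3} - -2 = \frac{1}{3} + 2 = \frac{7}{3}$)
$- 41 \left(62 + O{\left(f{\left(4 \right)},12 \right)}\right) = - 41 \left(62 + \frac{7}{3}\right) = \left(-41\right) \frac{193}{3} = - \frac{7913}{3}$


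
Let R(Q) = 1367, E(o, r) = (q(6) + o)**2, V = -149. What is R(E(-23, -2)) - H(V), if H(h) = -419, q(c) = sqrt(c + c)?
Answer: 1786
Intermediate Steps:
q(c) = sqrt(2)*sqrt(c) (q(c) = sqrt(2*c) = sqrt(2)*sqrt(c))
E(o, r) = (o + 2*sqrt(3))**2 (E(o, r) = (sqrt(2)*sqrt(6) + o)**2 = (2*sqrt(3) + o)**2 = (o + 2*sqrt(3))**2)
R(E(-23, -2)) - H(V) = 1367 - 1*(-419) = 1367 + 419 = 1786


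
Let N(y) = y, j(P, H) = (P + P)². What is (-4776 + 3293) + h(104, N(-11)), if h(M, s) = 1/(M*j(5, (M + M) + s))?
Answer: -15423199/10400 ≈ -1483.0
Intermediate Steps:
j(P, H) = 4*P² (j(P, H) = (2*P)² = 4*P²)
h(M, s) = 1/(100*M) (h(M, s) = 1/(M*(4*5²)) = 1/(M*(4*25)) = 1/(M*100) = 1/(100*M))
(-4776 + 3293) + h(104, N(-11)) = (-4776 + 3293) + (1/100)/104 = -1483 + (1/100)*(1/104) = -1483 + 1/10400 = -15423199/10400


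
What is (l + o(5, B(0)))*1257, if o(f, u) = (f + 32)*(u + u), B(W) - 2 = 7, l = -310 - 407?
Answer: -64107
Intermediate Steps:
l = -717
B(W) = 9 (B(W) = 2 + 7 = 9)
o(f, u) = 2*u*(32 + f) (o(f, u) = (32 + f)*(2*u) = 2*u*(32 + f))
(l + o(5, B(0)))*1257 = (-717 + 2*9*(32 + 5))*1257 = (-717 + 2*9*37)*1257 = (-717 + 666)*1257 = -51*1257 = -64107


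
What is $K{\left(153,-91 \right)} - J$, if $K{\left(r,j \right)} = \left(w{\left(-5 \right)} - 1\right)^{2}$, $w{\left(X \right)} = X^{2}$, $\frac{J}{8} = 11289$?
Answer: $-89736$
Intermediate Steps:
$J = 90312$ ($J = 8 \cdot 11289 = 90312$)
$K{\left(r,j \right)} = 576$ ($K{\left(r,j \right)} = \left(\left(-5\right)^{2} - 1\right)^{2} = \left(25 - 1\right)^{2} = 24^{2} = 576$)
$K{\left(153,-91 \right)} - J = 576 - 90312 = -89736$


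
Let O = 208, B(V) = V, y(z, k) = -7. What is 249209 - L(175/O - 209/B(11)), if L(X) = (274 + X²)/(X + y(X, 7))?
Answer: 271281145041/1088464 ≈ 2.4923e+5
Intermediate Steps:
L(X) = (274 + X²)/(-7 + X) (L(X) = (274 + X²)/(X - 7) = (274 + X²)/(-7 + X))
249209 - L(175/O - 209/B(11)) = 249209 - (274 + (175/208 - 209/11)²)/(-7 + (175/208 - 209/11)) = 249209 - (274 + (175*(1/208) - 209*1/11)²)/(-7 + (175*(1/208) - 209*1/11)) = 249209 - (274 + (175/208 - 19)²)/(-7 + (175/208 - 19)) = 249209 - (274 + (-3777/208)²)/(-7 - 3777/208) = 249209 - (274 + 14265729/43264)/(-5233/208) = 249209 - (-208)*26120065/(5233*43264) = 249209 - 1*(-26120065/1088464) = 249209 + 26120065/1088464 = 271281145041/1088464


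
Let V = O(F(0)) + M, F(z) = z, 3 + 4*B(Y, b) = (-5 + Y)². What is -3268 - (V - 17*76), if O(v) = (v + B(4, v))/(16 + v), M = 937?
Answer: -93215/32 ≈ -2913.0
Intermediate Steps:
B(Y, b) = -¾ + (-5 + Y)²/4
O(v) = (-½ + v)/(16 + v) (O(v) = (v + (-¾ + (-5 + 4)²/4))/(16 + v) = (v + (-¾ + (¼)*(-1)²))/(16 + v) = (v + (-¾ + (¼)*1))/(16 + v) = (v + (-¾ + ¼))/(16 + v) = (v - ½)/(16 + v) = (-½ + v)/(16 + v))
V = 29983/32 (V = (-½ + 0)/(16 + 0) + 937 = -½/16 + 937 = (1/16)*(-½) + 937 = -1/32 + 937 = 29983/32 ≈ 936.97)
-3268 - (V - 17*76) = -3268 - (29983/32 - 17*76) = -3268 - (29983/32 - 1*1292) = -3268 - (29983/32 - 1292) = -3268 - 1*(-11361/32) = -3268 + 11361/32 = -93215/32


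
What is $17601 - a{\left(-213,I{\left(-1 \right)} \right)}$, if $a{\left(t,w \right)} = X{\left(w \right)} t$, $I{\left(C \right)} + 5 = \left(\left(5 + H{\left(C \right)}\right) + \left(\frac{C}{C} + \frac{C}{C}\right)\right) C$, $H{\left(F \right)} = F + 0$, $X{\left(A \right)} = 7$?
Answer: $19092$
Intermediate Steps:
$H{\left(F \right)} = F$
$I{\left(C \right)} = -5 + C \left(7 + C\right)$ ($I{\left(C \right)} = -5 + \left(\left(5 + C\right) + \left(\frac{C}{C} + \frac{C}{C}\right)\right) C = -5 + \left(\left(5 + C\right) + \left(1 + 1\right)\right) C = -5 + \left(\left(5 + C\right) + 2\right) C = -5 + \left(7 + C\right) C = -5 + C \left(7 + C\right)$)
$a{\left(t,w \right)} = 7 t$
$17601 - a{\left(-213,I{\left(-1 \right)} \right)} = 17601 - 7 \left(-213\right) = 17601 - -1491 = 17601 + 1491 = 19092$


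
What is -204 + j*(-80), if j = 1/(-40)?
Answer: -202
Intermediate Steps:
j = -1/40 ≈ -0.025000
-204 + j*(-80) = -204 - 1/40*(-80) = -204 + 2 = -202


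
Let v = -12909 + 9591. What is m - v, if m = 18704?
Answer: 22022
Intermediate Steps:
v = -3318
m - v = 18704 - 1*(-3318) = 18704 + 3318 = 22022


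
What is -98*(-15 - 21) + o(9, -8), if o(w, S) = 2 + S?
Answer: 3522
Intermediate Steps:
-98*(-15 - 21) + o(9, -8) = -98*(-15 - 21) + (2 - 8) = -98*(-36) - 6 = 3528 - 6 = 3522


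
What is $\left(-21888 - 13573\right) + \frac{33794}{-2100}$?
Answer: $- \frac{37250947}{1050} \approx -35477.0$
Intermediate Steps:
$\left(-21888 - 13573\right) + \frac{33794}{-2100} = -35461 + 33794 \left(- \frac{1}{2100}\right) = -35461 - \frac{16897}{1050} = - \frac{37250947}{1050}$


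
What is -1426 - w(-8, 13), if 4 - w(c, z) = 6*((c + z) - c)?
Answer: -1352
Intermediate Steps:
w(c, z) = 4 - 6*z (w(c, z) = 4 - 6*((c + z) - c) = 4 - 6*z)
-1426 - w(-8, 13) = -1426 - (4 - 6*13) = -1426 - (4 - 78) = -1426 - 1*(-74) = -1426 + 74 = -1352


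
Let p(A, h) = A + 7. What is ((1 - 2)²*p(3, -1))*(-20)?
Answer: -200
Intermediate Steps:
p(A, h) = 7 + A
((1 - 2)²*p(3, -1))*(-20) = ((1 - 2)²*(7 + 3))*(-20) = ((-1)²*10)*(-20) = (1*10)*(-20) = 10*(-20) = -200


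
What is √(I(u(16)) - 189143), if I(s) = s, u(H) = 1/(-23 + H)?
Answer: I*√9268014/7 ≈ 434.91*I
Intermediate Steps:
√(I(u(16)) - 189143) = √(1/(-23 + 16) - 189143) = √(1/(-7) - 189143) = √(-⅐ - 189143) = √(-1324002/7) = I*√9268014/7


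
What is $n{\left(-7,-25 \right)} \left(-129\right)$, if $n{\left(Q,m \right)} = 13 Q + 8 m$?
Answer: $37539$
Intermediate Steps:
$n{\left(Q,m \right)} = 8 m + 13 Q$
$n{\left(-7,-25 \right)} \left(-129\right) = \left(8 \left(-25\right) + 13 \left(-7\right)\right) \left(-129\right) = \left(-200 - 91\right) \left(-129\right) = \left(-291\right) \left(-129\right) = 37539$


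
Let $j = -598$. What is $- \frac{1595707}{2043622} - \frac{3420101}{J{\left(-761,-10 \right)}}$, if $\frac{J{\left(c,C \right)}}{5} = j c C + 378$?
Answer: $- \frac{7329036993812}{11624127045055} \approx -0.6305$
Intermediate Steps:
$J{\left(c,C \right)} = 1890 - 2990 C c$ ($J{\left(c,C \right)} = 5 \left(- 598 c C + 378\right) = 5 \left(- 598 C c + 378\right) = 5 \left(378 - 598 C c\right) = 1890 - 2990 C c$)
$- \frac{1595707}{2043622} - \frac{3420101}{J{\left(-761,-10 \right)}} = - \frac{1595707}{2043622} - \frac{3420101}{1890 - \left(-29900\right) \left(-761\right)} = \left(-1595707\right) \frac{1}{2043622} - \frac{3420101}{1890 - 22753900} = - \frac{1595707}{2043622} - \frac{3420101}{-22752010} = - \frac{1595707}{2043622} - - \frac{3420101}{22752010} = - \frac{1595707}{2043622} + \frac{3420101}{22752010} = - \frac{7329036993812}{11624127045055}$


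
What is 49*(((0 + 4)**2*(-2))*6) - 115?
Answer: -9523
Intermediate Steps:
49*(((0 + 4)**2*(-2))*6) - 115 = 49*((4**2*(-2))*6) - 115 = 49*((16*(-2))*6) - 115 = 49*(-32*6) - 115 = 49*(-192) - 115 = -9408 - 115 = -9523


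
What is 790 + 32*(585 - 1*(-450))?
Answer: 33910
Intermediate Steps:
790 + 32*(585 - 1*(-450)) = 790 + 32*(585 + 450) = 790 + 32*1035 = 790 + 33120 = 33910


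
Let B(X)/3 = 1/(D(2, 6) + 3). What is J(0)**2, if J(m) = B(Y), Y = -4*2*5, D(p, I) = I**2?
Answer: 1/169 ≈ 0.0059172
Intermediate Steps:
Y = -40 (Y = -8*5 = -40)
B(X) = 1/13 (B(X) = 3/(6**2 + 3) = 3/(36 + 3) = 3/39 = 3*(1/39) = 1/13)
J(m) = 1/13
J(0)**2 = (1/13)**2 = 1/169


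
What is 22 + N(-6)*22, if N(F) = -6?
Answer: -110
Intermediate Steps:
22 + N(-6)*22 = 22 - 6*22 = 22 - 132 = -110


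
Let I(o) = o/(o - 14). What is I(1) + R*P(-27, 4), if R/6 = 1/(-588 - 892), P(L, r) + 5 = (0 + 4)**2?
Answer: -1169/9620 ≈ -0.12152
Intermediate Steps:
P(L, r) = 11 (P(L, r) = -5 + (0 + 4)**2 = -5 + 4**2 = -5 + 16 = 11)
R = -3/740 (R = 6/(-588 - 892) = 6/(-1480) = 6*(-1/1480) = -3/740 ≈ -0.0040541)
I(o) = o/(-14 + o)
I(1) + R*P(-27, 4) = 1/(-14 + 1) - 3/740*11 = 1/(-13) - 33/740 = 1*(-1/13) - 33/740 = -1/13 - 33/740 = -1169/9620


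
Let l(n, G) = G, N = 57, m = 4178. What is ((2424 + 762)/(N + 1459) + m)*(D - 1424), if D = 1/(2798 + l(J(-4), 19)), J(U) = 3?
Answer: -12710211273419/2135286 ≈ -5.9525e+6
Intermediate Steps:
D = 1/2817 (D = 1/(2798 + 19) = 1/2817 ≈ 0.00035499)
((2424 + 762)/(N + 1459) + m)*(D - 1424) = ((2424 + 762)/(57 + 1459) + 4178)*(1/2817 - 1424) = (3186/1516 + 4178)*(-4011407/2817) = (3186*(1/1516) + 4178)*(-4011407/2817) = (1593/758 + 4178)*(-4011407/2817) = (3168517/758)*(-4011407/2817) = -12710211273419/2135286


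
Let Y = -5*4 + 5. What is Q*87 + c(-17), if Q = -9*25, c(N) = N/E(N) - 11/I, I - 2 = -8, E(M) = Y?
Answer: -587161/30 ≈ -19572.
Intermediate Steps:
Y = -15 (Y = -20 + 5 = -15)
E(M) = -15
I = -6 (I = 2 - 8 = -6)
c(N) = 11/6 - N/15 (c(N) = N/(-15) - 11/(-6) = N*(-1/15) - 11*(-⅙) = -N/15 + 11/6 = 11/6 - N/15)
Q = -225
Q*87 + c(-17) = -225*87 + (11/6 - 1/15*(-17)) = -19575 + (11/6 + 17/15) = -19575 + 89/30 = -587161/30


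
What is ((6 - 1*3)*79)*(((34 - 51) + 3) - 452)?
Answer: -110442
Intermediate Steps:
((6 - 1*3)*79)*(((34 - 51) + 3) - 452) = ((6 - 3)*79)*((-17 + 3) - 452) = (3*79)*(-14 - 452) = 237*(-466) = -110442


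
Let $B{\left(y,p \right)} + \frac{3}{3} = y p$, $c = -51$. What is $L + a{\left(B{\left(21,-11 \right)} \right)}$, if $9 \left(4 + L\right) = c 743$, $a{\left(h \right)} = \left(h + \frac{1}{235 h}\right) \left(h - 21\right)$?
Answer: $\frac{8911022159}{163560} \approx 54482.0$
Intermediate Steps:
$B{\left(y,p \right)} = -1 + p y$ ($B{\left(y,p \right)} = -1 + y p = -1 + p y$)
$a{\left(h \right)} = \left(-21 + h\right) \left(h + \frac{1}{235 h}\right)$ ($a{\left(h \right)} = \left(h + \frac{1}{235 h}\right) \left(-21 + h\right) = \left(-21 + h\right) \left(h + \frac{1}{235 h}\right)$)
$L = - \frac{12643}{3}$ ($L = -4 + \frac{\left(-51\right) 743}{9} = -4 + \frac{1}{9} \left(-37893\right) = -4 - \frac{12631}{3} = - \frac{12643}{3} \approx -4214.3$)
$L + a{\left(B{\left(21,-11 \right)} \right)} = - \frac{12643}{3} - \left(- \frac{1}{235} - \left(-1 - 231\right)^{2} + 21 \left(-1 - 231\right) + \frac{21}{235 \left(-1 - 231\right)}\right) = - \frac{12643}{3} + \left(\frac{1}{235} + \left(-232\right)^{2} - -4872 - \frac{21}{235 \left(-232\right)}\right) = - \frac{12643}{3} + \left(\frac{1}{235} + 53824 + 4872 - - \frac{21}{54520}\right) = - \frac{12643}{3} + \left(\frac{1}{235} + 53824 + 4872 + \frac{21}{54520}\right) = - \frac{12643}{3} + \frac{3200106173}{54520} = \frac{8911022159}{163560}$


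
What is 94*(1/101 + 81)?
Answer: 769108/101 ≈ 7614.9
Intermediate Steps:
94*(1/101 + 81) = 94*(8182/101) = 769108/101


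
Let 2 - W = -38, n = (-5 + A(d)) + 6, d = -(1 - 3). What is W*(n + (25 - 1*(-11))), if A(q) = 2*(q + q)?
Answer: 1800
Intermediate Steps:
d = 2 (d = -1*(-2) = 2)
A(q) = 4*q (A(q) = 2*(2*q) = 4*q)
n = 9 (n = (-5 + 4*2) + 6 = (-5 + 8) + 6 = 3 + 6 = 9)
W = 40 (W = 2 - 1*(-38) = 2 + 38 = 40)
W*(n + (25 - 1*(-11))) = 40*(9 + (25 - 1*(-11))) = 40*(9 + (25 + 11)) = 40*(9 + 36) = 40*45 = 1800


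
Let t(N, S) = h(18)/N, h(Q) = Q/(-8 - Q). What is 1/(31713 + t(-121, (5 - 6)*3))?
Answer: 1573/49884558 ≈ 3.1533e-5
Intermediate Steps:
t(N, S) = -9/(13*N) (t(N, S) = (-1*18/(8 + 18))/N = (-1*18/26)/N = (-1*18*1/26)/N = -9/(13*N))
1/(31713 + t(-121, (5 - 6)*3)) = 1/(31713 - 9/13/(-121)) = 1/(31713 - 9/13*(-1/121)) = 1/(31713 + 9/1573) = 1/(49884558/1573) = 1573/49884558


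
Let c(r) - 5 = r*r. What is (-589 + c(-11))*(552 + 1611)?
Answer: -1001469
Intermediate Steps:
c(r) = 5 + r**2 (c(r) = 5 + r*r = 5 + r**2)
(-589 + c(-11))*(552 + 1611) = (-589 + (5 + (-11)**2))*(552 + 1611) = (-589 + (5 + 121))*2163 = (-589 + 126)*2163 = -463*2163 = -1001469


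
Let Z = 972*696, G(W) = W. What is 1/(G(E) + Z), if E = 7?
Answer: 1/676519 ≈ 1.4782e-6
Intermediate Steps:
Z = 676512
1/(G(E) + Z) = 1/(7 + 676512) = 1/676519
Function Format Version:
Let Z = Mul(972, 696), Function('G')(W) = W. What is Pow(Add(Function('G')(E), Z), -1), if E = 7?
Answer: Rational(1, 676519) ≈ 1.4782e-6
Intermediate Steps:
Z = 676512
Pow(Add(Function('G')(E), Z), -1) = Pow(Add(7, 676512), -1) = Pow(676519, -1) = Rational(1, 676519)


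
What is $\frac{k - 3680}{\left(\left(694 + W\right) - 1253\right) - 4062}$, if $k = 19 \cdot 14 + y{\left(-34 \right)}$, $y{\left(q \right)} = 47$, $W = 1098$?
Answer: $\frac{259}{271} \approx 0.95572$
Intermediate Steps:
$k = 313$ ($k = 19 \cdot 14 + 47 = 266 + 47 = 313$)
$\frac{k - 3680}{\left(\left(694 + W\right) - 1253\right) - 4062} = \frac{313 - 3680}{\left(\left(694 + 1098\right) - 1253\right) - 4062} = - \frac{3367}{\left(1792 - 1253\right) - 4062} = - \frac{3367}{539 - 4062} = - \frac{3367}{-3523} = \left(-3367\right) \left(- \frac{1}{3523}\right) = \frac{259}{271}$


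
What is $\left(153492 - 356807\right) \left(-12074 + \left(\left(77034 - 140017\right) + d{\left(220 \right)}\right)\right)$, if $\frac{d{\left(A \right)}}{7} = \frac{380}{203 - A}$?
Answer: $\frac{259964455135}{17} \approx 1.5292 \cdot 10^{10}$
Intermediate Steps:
$d{\left(A \right)} = \frac{2660}{203 - A}$ ($d{\left(A \right)} = 7 \frac{380}{203 - A} = \frac{2660}{203 - A}$)
$\left(153492 - 356807\right) \left(-12074 + \left(\left(77034 - 140017\right) + d{\left(220 \right)}\right)\right) = \left(153492 - 356807\right) \left(-12074 - \left(62983 + \frac{2660}{-203 + 220}\right)\right) = - 203315 \left(-12074 - \left(62983 + \frac{2660}{17}\right)\right) = - 203315 \left(-12074 - \frac{1073371}{17}\right) = \left(-203315\right) \left(- \frac{1278629}{17}\right) = \frac{259964455135}{17}$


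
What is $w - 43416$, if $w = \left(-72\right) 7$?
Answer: $-43920$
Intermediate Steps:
$w = -504$
$w - 43416 = -504 - 43416 = -43920$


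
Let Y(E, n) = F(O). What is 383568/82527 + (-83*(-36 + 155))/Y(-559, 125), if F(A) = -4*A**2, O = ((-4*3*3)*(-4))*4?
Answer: 169949915417/36507303936 ≈ 4.6552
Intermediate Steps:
O = 576 (O = (-12*3*(-4))*4 = -36*(-4)*4 = 144*4 = 576)
Y(E, n) = -1327104 (Y(E, n) = -4*576**2 = -4*331776 = -1327104)
383568/82527 + (-83*(-36 + 155))/Y(-559, 125) = 383568/82527 - 83*(-36 + 155)/(-1327104) = 383568*(1/82527) - 83*119*(-1/1327104) = 127856/27509 - 9877*(-1/1327104) = 127856/27509 + 9877/1327104 = 169949915417/36507303936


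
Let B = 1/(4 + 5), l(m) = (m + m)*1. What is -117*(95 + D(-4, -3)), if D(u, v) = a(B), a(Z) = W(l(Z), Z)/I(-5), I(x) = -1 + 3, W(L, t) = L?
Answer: -11128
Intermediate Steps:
l(m) = 2*m (l(m) = (2*m)*1 = 2*m)
B = ⅑ (B = 1/9 = ⅑ ≈ 0.11111)
I(x) = 2
a(Z) = Z (a(Z) = (2*Z)/2 = (2*Z)*(½) = Z)
D(u, v) = ⅑
-117*(95 + D(-4, -3)) = -117*(95 + ⅑) = -117*856/9 = -11128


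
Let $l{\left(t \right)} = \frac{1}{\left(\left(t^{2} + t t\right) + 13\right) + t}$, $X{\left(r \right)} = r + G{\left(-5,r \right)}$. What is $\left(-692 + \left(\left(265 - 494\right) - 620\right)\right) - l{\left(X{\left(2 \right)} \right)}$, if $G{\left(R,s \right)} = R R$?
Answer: $- \frac{2308419}{1498} \approx -1541.0$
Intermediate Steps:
$G{\left(R,s \right)} = R^{2}$
$X{\left(r \right)} = 25 + r$ ($X{\left(r \right)} = r + \left(-5\right)^{2} = r + 25 = 25 + r$)
$l{\left(t \right)} = \frac{1}{13 + t + 2 t^{2}}$ ($l{\left(t \right)} = \frac{1}{\left(\left(t^{2} + t^{2}\right) + 13\right) + t} = \frac{1}{\left(2 t^{2} + 13\right) + t} = \frac{1}{\left(13 + 2 t^{2}\right) + t} = \frac{1}{13 + t + 2 t^{2}}$)
$\left(-692 + \left(\left(265 - 494\right) - 620\right)\right) - l{\left(X{\left(2 \right)} \right)} = \left(-692 + \left(\left(265 - 494\right) - 620\right)\right) - \frac{1}{13 + \left(25 + 2\right) + 2 \left(25 + 2\right)^{2}} = \left(-692 - 849\right) - \frac{1}{13 + 27 + 2 \cdot 27^{2}} = \left(-692 - 849\right) - \frac{1}{13 + 27 + 2 \cdot 729} = -1541 - \frac{1}{13 + 27 + 1458} = -1541 - \frac{1}{1498} = - \frac{2308419}{1498}$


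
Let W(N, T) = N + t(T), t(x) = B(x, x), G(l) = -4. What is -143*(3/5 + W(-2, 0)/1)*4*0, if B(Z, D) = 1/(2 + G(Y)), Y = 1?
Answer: 0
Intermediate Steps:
B(Z, D) = -½ (B(Z, D) = 1/(2 - 4) = 1/(-2) = -½)
t(x) = -½
W(N, T) = -½ + N (W(N, T) = N - ½ = -½ + N)
-143*(3/5 + W(-2, 0)/1)*4*0 = -143*(3/5 + (-½ - 2)/1)*4*0 = -143*(3*(⅕) - 5/2*1)*4*0 = -143*(⅗ - 5/2)*4*0 = -143*(-19/10*4)*0 = -(-5434)*0/5 = -143*0 = 0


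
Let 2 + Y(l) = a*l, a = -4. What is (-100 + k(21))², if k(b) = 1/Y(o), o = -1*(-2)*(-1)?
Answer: 358801/36 ≈ 9966.7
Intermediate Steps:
o = -2 (o = 2*(-1) = -2)
Y(l) = -2 - 4*l
k(b) = ⅙ (k(b) = 1/(-2 - 4*(-2)) = 1/(-2 + 8) = 1/6 = ⅙)
(-100 + k(21))² = (-100 + ⅙)² = (-599/6)² = 358801/36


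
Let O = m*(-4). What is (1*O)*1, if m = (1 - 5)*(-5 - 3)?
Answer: -128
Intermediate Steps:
m = 32 (m = -4*(-8) = 32)
O = -128 (O = 32*(-4) = -128)
(1*O)*1 = (1*(-128))*1 = -128*1 = -128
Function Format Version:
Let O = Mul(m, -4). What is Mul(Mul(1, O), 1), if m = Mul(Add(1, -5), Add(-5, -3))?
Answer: -128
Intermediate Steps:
m = 32 (m = Mul(-4, -8) = 32)
O = -128 (O = Mul(32, -4) = -128)
Mul(Mul(1, O), 1) = Mul(Mul(1, -128), 1) = Mul(-128, 1) = -128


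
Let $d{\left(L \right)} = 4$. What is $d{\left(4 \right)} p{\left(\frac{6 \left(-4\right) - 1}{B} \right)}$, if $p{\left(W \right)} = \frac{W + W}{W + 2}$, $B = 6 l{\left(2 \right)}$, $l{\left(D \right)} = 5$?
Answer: $- \frac{40}{7} \approx -5.7143$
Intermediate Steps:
$B = 30$ ($B = 6 \cdot 5 = 30$)
$p{\left(W \right)} = \frac{2 W}{2 + W}$
$d{\left(4 \right)} p{\left(\frac{6 \left(-4\right) - 1}{B} \right)} = 4 \frac{2 \frac{6 \left(-4\right) - 1}{30}}{2 + \frac{6 \left(-4\right) - 1}{30}} = 4 \frac{2 \left(-24 - 1\right) \frac{1}{30}}{2 + \left(-24 - 1\right) \frac{1}{30}} = 4 \frac{2 \left(\left(-25\right) \frac{1}{30}\right)}{2 - \frac{5}{6}} = 4 \cdot 2 \left(- \frac{5}{6}\right) \frac{1}{2 - \frac{5}{6}} = 4 \cdot 2 \left(- \frac{5}{6}\right) \frac{1}{\frac{7}{6}} = 4 \cdot 2 \left(- \frac{5}{6}\right) \frac{6}{7} = 4 \left(- \frac{10}{7}\right) = - \frac{40}{7}$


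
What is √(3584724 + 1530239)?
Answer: 7*√104387 ≈ 2261.6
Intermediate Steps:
√(3584724 + 1530239) = √5114963 = 7*√104387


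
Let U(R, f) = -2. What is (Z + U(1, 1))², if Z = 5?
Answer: 9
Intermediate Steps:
(Z + U(1, 1))² = (5 - 2)² = 3² = 9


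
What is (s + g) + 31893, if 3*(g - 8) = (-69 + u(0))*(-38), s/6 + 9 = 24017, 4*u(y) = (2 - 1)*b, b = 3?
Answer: 353627/2 ≈ 1.7681e+5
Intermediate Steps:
u(y) = ¾ (u(y) = ((2 - 1)*3)/4 = (1*3)/4 = (¼)*3 = ¾)
s = 144048 (s = -54 + 6*24017 = -54 + 144102 = 144048)
g = 1745/2 (g = 8 + ((-69 + ¾)*(-38))/3 = 8 + (-273/4*(-38))/3 = 8 + (⅓)*(5187/2) = 8 + 1729/2 = 1745/2 ≈ 872.50)
(s + g) + 31893 = (144048 + 1745/2) + 31893 = 289841/2 + 31893 = 353627/2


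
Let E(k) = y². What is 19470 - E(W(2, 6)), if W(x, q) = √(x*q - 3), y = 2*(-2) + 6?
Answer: 19466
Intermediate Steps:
y = 2 (y = -4 + 6 = 2)
W(x, q) = √(-3 + q*x) (W(x, q) = √(q*x - 3) = √(-3 + q*x))
E(k) = 4 (E(k) = 2² = 4)
19470 - E(W(2, 6)) = 19470 - 1*4 = 19470 - 4 = 19466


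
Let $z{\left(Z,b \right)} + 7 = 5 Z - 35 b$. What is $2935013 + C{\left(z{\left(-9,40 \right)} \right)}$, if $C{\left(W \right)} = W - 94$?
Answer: $2933467$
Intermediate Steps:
$z{\left(Z,b \right)} = -7 - 35 b + 5 Z$ ($z{\left(Z,b \right)} = -7 + \left(5 Z - 35 b\right) = -7 + \left(- 35 b + 5 Z\right) = -7 - 35 b + 5 Z$)
$C{\left(W \right)} = -94 + W$
$2935013 + C{\left(z{\left(-9,40 \right)} \right)} = 2935013 - 1546 = 2933467$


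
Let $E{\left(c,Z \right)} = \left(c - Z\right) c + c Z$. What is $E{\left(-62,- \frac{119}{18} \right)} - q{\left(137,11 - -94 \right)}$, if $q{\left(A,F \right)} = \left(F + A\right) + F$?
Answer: $3497$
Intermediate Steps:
$E{\left(c,Z \right)} = Z c + c \left(c - Z\right)$ ($E{\left(c,Z \right)} = c \left(c - Z\right) + Z c = Z c + c \left(c - Z\right)$)
$q{\left(A,F \right)} = A + 2 F$ ($q{\left(A,F \right)} = \left(A + F\right) + F = A + 2 F$)
$E{\left(-62,- \frac{119}{18} \right)} - q{\left(137,11 - -94 \right)} = \left(-62\right)^{2} - \left(137 + 2 \left(11 - -94\right)\right) = 3844 - \left(137 + 2 \left(11 + 94\right)\right) = 3844 - \left(137 + 2 \cdot 105\right) = 3844 - \left(137 + 210\right) = 3844 - 347 = 3497$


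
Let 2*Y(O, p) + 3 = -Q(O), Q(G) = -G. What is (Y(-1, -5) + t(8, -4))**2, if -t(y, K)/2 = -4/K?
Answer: 16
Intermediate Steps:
t(y, K) = 8/K (t(y, K) = -(-8)/K = 8/K)
Y(O, p) = -3/2 + O/2 (Y(O, p) = -3/2 + (-(-1)*O)/2 = -3/2 + O/2)
(Y(-1, -5) + t(8, -4))**2 = ((-3/2 + (1/2)*(-1)) + 8/(-4))**2 = ((-3/2 - 1/2) + 8*(-1/4))**2 = (-2 - 2)**2 = (-4)**2 = 16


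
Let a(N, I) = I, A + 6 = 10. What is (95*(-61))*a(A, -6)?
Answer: 34770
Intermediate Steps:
A = 4 (A = -6 + 10 = 4)
(95*(-61))*a(A, -6) = (95*(-61))*(-6) = -5795*(-6) = 34770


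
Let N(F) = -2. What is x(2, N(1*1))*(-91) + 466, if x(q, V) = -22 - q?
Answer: 2650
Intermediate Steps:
x(2, N(1*1))*(-91) + 466 = (-22 - 1*2)*(-91) + 466 = (-22 - 2)*(-91) + 466 = -24*(-91) + 466 = 2184 + 466 = 2650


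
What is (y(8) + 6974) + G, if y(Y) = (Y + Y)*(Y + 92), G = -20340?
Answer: -11766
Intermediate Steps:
y(Y) = 2*Y*(92 + Y) (y(Y) = (2*Y)*(92 + Y) = 2*Y*(92 + Y))
(y(8) + 6974) + G = (2*8*(92 + 8) + 6974) - 20340 = (2*8*100 + 6974) - 20340 = (1600 + 6974) - 20340 = 8574 - 20340 = -11766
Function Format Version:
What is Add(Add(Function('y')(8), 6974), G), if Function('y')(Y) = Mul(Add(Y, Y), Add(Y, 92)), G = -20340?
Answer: -11766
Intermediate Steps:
Function('y')(Y) = Mul(2, Y, Add(92, Y)) (Function('y')(Y) = Mul(Mul(2, Y), Add(92, Y)) = Mul(2, Y, Add(92, Y)))
Add(Add(Function('y')(8), 6974), G) = Add(Add(Mul(2, 8, Add(92, 8)), 6974), -20340) = Add(Add(Mul(2, 8, 100), 6974), -20340) = Add(Add(1600, 6974), -20340) = Add(8574, -20340) = -11766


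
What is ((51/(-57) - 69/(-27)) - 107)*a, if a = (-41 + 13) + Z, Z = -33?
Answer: 1098793/171 ≈ 6425.7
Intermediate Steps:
a = -61 (a = (-41 + 13) - 33 = -28 - 33 = -61)
((51/(-57) - 69/(-27)) - 107)*a = ((51/(-57) - 69/(-27)) - 107)*(-61) = ((51*(-1/57) - 69*(-1/27)) - 107)*(-61) = ((-17/19 + 23/9) - 107)*(-61) = (284/171 - 107)*(-61) = -18013/171*(-61) = 1098793/171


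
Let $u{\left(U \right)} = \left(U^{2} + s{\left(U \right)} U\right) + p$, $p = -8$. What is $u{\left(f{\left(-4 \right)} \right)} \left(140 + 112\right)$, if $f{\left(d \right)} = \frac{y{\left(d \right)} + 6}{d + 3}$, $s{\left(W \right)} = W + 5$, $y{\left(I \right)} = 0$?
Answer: $8568$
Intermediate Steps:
$s{\left(W \right)} = 5 + W$
$f{\left(d \right)} = \frac{6}{3 + d}$ ($f{\left(d \right)} = \frac{0 + 6}{d + 3} = \frac{6}{3 + d}$)
$u{\left(U \right)} = -8 + U^{2} + U \left(5 + U\right)$ ($u{\left(U \right)} = \left(U^{2} + \left(5 + U\right) U\right) - 8 = \left(U^{2} + U \left(5 + U\right)\right) - 8 = -8 + U^{2} + U \left(5 + U\right)$)
$u{\left(f{\left(-4 \right)} \right)} \left(140 + 112\right) = \left(-8 + \left(\frac{6}{3 - 4}\right)^{2} + \frac{6}{3 - 4} \left(5 + \frac{6}{3 - 4}\right)\right) \left(140 + 112\right) = \left(-8 + \left(\frac{6}{-1}\right)^{2} + \frac{6}{-1} \left(5 + \frac{6}{-1}\right)\right) 252 = \left(-8 + \left(6 \left(-1\right)\right)^{2} + 6 \left(-1\right) \left(5 + 6 \left(-1\right)\right)\right) 252 = \left(-8 + \left(-6\right)^{2} - 6 \left(5 - 6\right)\right) 252 = \left(-8 + 36 - -6\right) 252 = \left(-8 + 36 + 6\right) 252 = 34 \cdot 252 = 8568$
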